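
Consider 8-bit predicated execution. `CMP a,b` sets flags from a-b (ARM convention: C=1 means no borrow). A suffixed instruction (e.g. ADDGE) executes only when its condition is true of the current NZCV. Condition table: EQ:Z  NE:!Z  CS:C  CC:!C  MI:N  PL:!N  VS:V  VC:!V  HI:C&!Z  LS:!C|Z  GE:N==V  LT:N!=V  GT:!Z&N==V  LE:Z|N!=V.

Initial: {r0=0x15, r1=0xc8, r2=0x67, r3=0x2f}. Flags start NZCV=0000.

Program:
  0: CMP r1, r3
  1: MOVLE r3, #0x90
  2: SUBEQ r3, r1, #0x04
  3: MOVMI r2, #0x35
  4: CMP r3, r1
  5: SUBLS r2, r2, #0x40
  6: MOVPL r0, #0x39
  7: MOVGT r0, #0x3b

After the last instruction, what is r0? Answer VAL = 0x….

VAL = 0x15

0: ✓ CMP  NZCV=1010
1: ✓ MOVLE  r3←0x90
2: · SUBEQ
3: ✓ MOVMI  r2←0x35
4: ✓ CMP  NZCV=1000
5: ✓ SUBLS  r2←0xf5
6: · MOVPL
7: · MOVGT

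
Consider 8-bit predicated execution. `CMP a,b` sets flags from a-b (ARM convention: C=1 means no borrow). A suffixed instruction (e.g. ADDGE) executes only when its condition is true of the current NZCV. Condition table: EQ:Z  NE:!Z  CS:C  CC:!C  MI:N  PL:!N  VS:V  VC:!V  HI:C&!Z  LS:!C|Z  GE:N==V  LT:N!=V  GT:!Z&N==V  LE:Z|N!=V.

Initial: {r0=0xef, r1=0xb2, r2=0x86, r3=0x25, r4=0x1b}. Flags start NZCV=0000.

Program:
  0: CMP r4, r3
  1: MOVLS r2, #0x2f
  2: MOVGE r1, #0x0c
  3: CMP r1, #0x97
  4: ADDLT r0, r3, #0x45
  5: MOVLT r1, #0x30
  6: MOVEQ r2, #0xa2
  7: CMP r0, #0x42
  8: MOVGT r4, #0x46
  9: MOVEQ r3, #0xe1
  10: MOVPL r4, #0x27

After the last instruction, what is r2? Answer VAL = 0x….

[0] flags=1000 → (cmp)
[1] flags=1000 LS?T → r2=0x2f
[2] flags=1000 GE?F → skip
[3] flags=0010 → (cmp)
[4] flags=0010 LT?F → skip
[5] flags=0010 LT?F → skip
[6] flags=0010 EQ?F → skip
[7] flags=1010 → (cmp)
[8] flags=1010 GT?F → skip
[9] flags=1010 EQ?F → skip
[10] flags=1010 PL?F → skip

VAL = 0x2f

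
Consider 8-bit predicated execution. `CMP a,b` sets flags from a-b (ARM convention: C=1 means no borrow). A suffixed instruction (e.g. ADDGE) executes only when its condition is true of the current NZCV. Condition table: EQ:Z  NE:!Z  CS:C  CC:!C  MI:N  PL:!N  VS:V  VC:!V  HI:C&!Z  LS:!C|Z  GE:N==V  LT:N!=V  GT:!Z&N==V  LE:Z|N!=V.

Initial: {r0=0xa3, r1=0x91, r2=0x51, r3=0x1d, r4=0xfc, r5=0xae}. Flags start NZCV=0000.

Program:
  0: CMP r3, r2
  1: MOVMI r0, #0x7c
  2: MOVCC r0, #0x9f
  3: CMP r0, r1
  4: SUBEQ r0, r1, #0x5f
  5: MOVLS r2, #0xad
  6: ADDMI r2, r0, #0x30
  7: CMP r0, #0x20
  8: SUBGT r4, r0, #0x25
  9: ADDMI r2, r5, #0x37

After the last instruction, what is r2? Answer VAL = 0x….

0: ✓ CMP  NZCV=1000
1: ✓ MOVMI  r0←0x7c
2: ✓ MOVCC  r0←0x9f
3: ✓ CMP  NZCV=0010
4: · SUBEQ
5: · MOVLS
6: · ADDMI
7: ✓ CMP  NZCV=0011
8: · SUBGT
9: · ADDMI

VAL = 0x51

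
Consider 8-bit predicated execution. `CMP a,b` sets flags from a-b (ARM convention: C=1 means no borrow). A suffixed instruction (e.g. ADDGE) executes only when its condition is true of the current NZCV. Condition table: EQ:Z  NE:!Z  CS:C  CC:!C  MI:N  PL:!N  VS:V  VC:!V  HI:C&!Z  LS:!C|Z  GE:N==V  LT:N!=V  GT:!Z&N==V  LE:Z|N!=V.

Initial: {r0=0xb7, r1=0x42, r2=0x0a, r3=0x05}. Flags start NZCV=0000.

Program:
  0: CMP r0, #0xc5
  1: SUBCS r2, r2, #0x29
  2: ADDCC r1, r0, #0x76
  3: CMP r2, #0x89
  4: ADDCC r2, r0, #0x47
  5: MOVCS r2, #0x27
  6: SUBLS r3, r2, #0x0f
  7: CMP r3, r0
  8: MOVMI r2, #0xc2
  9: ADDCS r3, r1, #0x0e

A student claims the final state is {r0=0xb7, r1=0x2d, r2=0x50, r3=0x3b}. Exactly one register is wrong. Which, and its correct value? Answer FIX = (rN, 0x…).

FIX = (r2, 0xfe)

[0] flags=1000 → (cmp)
[1] flags=1000 CS?F → skip
[2] flags=1000 CC?T → r1=0x2d
[3] flags=1001 → (cmp)
[4] flags=1001 CC?T → r2=0xfe
[5] flags=1001 CS?F → skip
[6] flags=1001 LS?T → r3=0xef
[7] flags=0010 → (cmp)
[8] flags=0010 MI?F → skip
[9] flags=0010 CS?T → r3=0x3b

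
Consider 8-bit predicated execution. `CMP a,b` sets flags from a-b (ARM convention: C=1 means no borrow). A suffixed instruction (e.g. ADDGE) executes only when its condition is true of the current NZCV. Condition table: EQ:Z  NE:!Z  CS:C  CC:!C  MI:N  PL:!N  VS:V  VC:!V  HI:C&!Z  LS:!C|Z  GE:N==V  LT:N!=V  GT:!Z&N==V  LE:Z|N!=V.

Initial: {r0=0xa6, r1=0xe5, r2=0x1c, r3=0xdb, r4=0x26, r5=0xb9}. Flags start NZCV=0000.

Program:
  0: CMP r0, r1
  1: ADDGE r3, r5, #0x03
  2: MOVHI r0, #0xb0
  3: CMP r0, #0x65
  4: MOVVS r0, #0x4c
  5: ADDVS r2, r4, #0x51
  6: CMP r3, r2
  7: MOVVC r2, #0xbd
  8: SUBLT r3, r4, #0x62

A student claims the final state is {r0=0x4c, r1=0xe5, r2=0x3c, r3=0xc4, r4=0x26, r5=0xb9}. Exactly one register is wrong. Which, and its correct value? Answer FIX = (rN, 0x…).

FIX = (r2, 0x77)

0: ✓ CMP  NZCV=1000
1: · ADDGE
2: · MOVHI
3: ✓ CMP  NZCV=0011
4: ✓ MOVVS  r0←0x4c
5: ✓ ADDVS  r2←0x77
6: ✓ CMP  NZCV=0011
7: · MOVVC
8: ✓ SUBLT  r3←0xc4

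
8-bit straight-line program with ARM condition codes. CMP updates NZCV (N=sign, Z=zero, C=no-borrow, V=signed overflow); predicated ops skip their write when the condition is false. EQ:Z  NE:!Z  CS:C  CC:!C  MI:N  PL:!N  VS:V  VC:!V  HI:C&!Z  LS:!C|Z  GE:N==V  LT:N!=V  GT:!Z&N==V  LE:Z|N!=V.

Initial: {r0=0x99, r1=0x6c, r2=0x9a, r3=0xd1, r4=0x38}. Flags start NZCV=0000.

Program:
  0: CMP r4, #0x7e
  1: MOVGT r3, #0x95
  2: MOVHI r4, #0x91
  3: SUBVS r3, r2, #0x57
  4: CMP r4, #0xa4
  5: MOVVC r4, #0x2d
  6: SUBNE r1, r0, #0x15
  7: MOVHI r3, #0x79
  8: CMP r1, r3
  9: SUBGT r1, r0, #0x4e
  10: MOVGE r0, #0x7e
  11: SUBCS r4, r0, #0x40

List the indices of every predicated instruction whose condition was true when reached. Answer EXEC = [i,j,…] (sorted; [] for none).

EXEC = [6]

0: ✓ CMP  NZCV=1000
1: · MOVGT
2: · MOVHI
3: · SUBVS
4: ✓ CMP  NZCV=1001
5: · MOVVC
6: ✓ SUBNE  r1←0x84
7: · MOVHI
8: ✓ CMP  NZCV=1000
9: · SUBGT
10: · MOVGE
11: · SUBCS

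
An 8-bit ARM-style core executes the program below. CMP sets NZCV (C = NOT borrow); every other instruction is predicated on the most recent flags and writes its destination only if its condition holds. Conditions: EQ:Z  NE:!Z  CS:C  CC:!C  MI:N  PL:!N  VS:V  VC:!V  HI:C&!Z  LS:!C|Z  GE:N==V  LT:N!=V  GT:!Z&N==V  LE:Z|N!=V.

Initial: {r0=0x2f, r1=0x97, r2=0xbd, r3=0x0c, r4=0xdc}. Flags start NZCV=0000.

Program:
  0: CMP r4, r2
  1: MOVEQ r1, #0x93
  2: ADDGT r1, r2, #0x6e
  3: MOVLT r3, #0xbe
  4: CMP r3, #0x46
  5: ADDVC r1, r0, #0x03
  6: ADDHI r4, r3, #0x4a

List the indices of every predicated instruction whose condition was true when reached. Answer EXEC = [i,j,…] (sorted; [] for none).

EXEC = [2,5]

[0] flags=0010 → (cmp)
[1] flags=0010 EQ?F → skip
[2] flags=0010 GT?T → r1=0x2b
[3] flags=0010 LT?F → skip
[4] flags=1000 → (cmp)
[5] flags=1000 VC?T → r1=0x32
[6] flags=1000 HI?F → skip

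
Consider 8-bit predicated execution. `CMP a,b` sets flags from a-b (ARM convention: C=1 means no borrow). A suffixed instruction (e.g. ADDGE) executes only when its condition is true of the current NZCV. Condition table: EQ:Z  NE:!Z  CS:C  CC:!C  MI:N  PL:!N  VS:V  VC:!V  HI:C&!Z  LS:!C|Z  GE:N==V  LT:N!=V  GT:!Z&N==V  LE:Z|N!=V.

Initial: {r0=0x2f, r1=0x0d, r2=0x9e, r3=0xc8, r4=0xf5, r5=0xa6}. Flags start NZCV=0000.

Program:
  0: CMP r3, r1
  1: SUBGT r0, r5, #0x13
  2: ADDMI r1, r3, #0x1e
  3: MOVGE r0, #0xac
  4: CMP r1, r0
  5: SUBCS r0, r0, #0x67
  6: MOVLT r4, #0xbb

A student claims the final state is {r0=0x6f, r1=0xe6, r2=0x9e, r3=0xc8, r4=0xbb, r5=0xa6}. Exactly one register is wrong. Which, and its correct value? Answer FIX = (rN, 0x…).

FIX = (r0, 0xc8)

0: ✓ CMP  NZCV=1010
1: · SUBGT
2: ✓ ADDMI  r1←0xe6
3: · MOVGE
4: ✓ CMP  NZCV=1010
5: ✓ SUBCS  r0←0xc8
6: ✓ MOVLT  r4←0xbb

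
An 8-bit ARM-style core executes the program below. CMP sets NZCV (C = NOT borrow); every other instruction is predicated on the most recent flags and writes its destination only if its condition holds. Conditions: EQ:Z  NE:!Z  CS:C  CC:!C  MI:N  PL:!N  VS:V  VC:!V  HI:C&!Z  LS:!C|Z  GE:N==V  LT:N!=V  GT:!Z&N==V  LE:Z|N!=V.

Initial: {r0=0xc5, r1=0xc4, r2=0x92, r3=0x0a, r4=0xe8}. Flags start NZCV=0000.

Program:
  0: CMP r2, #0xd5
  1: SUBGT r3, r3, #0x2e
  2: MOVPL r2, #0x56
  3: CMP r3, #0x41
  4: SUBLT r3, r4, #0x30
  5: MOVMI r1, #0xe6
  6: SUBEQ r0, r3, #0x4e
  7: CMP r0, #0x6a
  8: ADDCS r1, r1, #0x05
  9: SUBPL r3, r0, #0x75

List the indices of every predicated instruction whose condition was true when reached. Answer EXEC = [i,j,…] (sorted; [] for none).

0: ✓ CMP  NZCV=1000
1: · SUBGT
2: · MOVPL
3: ✓ CMP  NZCV=1000
4: ✓ SUBLT  r3←0xb8
5: ✓ MOVMI  r1←0xe6
6: · SUBEQ
7: ✓ CMP  NZCV=0011
8: ✓ ADDCS  r1←0xeb
9: ✓ SUBPL  r3←0x50

EXEC = [4,5,8,9]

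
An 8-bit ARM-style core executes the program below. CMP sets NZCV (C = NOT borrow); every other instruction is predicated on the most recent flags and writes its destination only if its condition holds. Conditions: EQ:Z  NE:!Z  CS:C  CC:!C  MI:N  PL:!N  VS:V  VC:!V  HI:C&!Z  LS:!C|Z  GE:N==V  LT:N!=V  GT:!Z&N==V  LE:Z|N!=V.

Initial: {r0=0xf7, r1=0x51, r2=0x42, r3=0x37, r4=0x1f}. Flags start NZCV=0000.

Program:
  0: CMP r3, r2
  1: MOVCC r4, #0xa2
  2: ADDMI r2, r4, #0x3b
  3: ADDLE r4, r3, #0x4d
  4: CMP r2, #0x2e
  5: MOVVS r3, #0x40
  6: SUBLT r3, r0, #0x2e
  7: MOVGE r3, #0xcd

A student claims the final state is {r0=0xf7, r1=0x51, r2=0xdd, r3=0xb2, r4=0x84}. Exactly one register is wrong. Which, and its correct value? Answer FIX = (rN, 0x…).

FIX = (r3, 0xc9)

0: ✓ CMP  NZCV=1000
1: ✓ MOVCC  r4←0xa2
2: ✓ ADDMI  r2←0xdd
3: ✓ ADDLE  r4←0x84
4: ✓ CMP  NZCV=1010
5: · MOVVS
6: ✓ SUBLT  r3←0xc9
7: · MOVGE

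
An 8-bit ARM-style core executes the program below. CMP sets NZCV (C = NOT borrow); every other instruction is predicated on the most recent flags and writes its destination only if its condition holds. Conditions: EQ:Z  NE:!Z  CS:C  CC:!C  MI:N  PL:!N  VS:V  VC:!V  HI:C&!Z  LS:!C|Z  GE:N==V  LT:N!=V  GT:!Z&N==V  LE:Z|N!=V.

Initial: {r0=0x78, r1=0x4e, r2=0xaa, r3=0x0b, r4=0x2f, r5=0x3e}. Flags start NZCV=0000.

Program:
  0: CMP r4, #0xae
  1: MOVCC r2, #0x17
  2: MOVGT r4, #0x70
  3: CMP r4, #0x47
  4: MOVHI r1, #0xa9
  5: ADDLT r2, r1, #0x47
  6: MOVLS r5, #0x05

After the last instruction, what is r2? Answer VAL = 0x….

[0] flags=1001 → (cmp)
[1] flags=1001 CC?T → r2=0x17
[2] flags=1001 GT?T → r4=0x70
[3] flags=0010 → (cmp)
[4] flags=0010 HI?T → r1=0xa9
[5] flags=0010 LT?F → skip
[6] flags=0010 LS?F → skip

VAL = 0x17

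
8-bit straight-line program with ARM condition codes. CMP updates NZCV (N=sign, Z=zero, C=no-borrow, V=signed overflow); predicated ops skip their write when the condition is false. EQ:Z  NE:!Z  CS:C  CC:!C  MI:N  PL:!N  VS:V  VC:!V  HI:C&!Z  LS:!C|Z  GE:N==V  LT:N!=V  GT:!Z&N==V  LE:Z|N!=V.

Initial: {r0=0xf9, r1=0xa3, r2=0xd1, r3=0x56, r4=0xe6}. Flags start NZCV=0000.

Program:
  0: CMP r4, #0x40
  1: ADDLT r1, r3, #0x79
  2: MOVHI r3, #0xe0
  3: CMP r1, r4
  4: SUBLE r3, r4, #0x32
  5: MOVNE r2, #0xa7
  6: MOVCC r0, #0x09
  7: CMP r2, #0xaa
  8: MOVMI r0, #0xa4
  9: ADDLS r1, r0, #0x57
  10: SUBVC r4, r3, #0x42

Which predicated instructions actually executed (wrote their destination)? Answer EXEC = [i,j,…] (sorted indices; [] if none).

EXEC = [1,2,4,5,6,8,9,10]

0: ✓ CMP  NZCV=1010
1: ✓ ADDLT  r1←0xcf
2: ✓ MOVHI  r3←0xe0
3: ✓ CMP  NZCV=1000
4: ✓ SUBLE  r3←0xb4
5: ✓ MOVNE  r2←0xa7
6: ✓ MOVCC  r0←0x09
7: ✓ CMP  NZCV=1000
8: ✓ MOVMI  r0←0xa4
9: ✓ ADDLS  r1←0xfb
10: ✓ SUBVC  r4←0x72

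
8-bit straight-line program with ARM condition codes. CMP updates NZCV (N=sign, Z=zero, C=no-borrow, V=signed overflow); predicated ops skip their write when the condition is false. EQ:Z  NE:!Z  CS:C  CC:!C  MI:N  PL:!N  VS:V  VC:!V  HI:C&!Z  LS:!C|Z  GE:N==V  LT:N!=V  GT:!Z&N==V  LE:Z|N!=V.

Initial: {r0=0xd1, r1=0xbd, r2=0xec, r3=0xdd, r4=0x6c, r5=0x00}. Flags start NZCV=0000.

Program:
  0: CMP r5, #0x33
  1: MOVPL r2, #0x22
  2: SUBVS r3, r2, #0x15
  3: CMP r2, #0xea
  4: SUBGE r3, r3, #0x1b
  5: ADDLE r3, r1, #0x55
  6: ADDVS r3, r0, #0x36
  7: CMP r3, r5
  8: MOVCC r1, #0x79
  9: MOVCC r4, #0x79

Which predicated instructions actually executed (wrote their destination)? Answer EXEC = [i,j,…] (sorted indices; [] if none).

0: ✓ CMP  NZCV=1000
1: · MOVPL
2: · SUBVS
3: ✓ CMP  NZCV=0010
4: ✓ SUBGE  r3←0xc2
5: · ADDLE
6: · ADDVS
7: ✓ CMP  NZCV=1010
8: · MOVCC
9: · MOVCC

EXEC = [4]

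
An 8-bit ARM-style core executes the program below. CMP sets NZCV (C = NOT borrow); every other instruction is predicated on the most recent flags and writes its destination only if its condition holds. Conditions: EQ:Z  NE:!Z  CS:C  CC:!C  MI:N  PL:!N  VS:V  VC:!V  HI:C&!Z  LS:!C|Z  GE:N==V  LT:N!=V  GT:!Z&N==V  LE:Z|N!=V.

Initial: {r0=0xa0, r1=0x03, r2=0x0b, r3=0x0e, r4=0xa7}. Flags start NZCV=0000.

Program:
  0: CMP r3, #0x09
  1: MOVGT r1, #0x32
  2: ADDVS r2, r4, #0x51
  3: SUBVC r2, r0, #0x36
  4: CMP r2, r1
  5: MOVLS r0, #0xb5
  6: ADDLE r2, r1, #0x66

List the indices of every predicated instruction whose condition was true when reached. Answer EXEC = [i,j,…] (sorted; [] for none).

EXEC = [1,3]

[0] flags=0010 → (cmp)
[1] flags=0010 GT?T → r1=0x32
[2] flags=0010 VS?F → skip
[3] flags=0010 VC?T → r2=0x6a
[4] flags=0010 → (cmp)
[5] flags=0010 LS?F → skip
[6] flags=0010 LE?F → skip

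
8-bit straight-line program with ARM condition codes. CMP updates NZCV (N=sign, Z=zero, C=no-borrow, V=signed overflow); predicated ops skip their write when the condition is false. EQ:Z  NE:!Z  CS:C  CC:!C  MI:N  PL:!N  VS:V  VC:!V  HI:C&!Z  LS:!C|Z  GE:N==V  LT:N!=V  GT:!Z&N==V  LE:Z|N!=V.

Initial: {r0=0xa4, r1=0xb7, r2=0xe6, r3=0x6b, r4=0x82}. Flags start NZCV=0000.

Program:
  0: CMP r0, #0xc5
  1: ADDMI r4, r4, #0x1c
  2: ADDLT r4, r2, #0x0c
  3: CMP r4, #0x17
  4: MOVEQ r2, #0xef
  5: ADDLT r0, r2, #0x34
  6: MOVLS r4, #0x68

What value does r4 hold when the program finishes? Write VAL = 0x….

[0] flags=1000 → (cmp)
[1] flags=1000 MI?T → r4=0x9e
[2] flags=1000 LT?T → r4=0xf2
[3] flags=1010 → (cmp)
[4] flags=1010 EQ?F → skip
[5] flags=1010 LT?T → r0=0x1a
[6] flags=1010 LS?F → skip

VAL = 0xf2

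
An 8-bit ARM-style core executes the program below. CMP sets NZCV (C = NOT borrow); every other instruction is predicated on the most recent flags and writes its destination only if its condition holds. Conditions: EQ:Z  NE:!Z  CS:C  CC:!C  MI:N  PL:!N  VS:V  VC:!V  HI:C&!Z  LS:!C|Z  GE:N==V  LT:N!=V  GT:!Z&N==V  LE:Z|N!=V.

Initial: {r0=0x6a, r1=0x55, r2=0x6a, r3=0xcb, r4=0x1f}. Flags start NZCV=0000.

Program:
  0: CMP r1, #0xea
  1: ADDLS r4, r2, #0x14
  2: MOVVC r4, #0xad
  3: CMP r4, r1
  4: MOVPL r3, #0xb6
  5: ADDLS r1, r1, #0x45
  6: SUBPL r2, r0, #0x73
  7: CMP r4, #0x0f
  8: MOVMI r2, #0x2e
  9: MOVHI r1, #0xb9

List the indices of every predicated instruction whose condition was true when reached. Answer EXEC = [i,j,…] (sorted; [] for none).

EXEC = [1,2,4,6,8,9]

0: ✓ CMP  NZCV=0000
1: ✓ ADDLS  r4←0x7e
2: ✓ MOVVC  r4←0xad
3: ✓ CMP  NZCV=0011
4: ✓ MOVPL  r3←0xb6
5: · ADDLS
6: ✓ SUBPL  r2←0xf7
7: ✓ CMP  NZCV=1010
8: ✓ MOVMI  r2←0x2e
9: ✓ MOVHI  r1←0xb9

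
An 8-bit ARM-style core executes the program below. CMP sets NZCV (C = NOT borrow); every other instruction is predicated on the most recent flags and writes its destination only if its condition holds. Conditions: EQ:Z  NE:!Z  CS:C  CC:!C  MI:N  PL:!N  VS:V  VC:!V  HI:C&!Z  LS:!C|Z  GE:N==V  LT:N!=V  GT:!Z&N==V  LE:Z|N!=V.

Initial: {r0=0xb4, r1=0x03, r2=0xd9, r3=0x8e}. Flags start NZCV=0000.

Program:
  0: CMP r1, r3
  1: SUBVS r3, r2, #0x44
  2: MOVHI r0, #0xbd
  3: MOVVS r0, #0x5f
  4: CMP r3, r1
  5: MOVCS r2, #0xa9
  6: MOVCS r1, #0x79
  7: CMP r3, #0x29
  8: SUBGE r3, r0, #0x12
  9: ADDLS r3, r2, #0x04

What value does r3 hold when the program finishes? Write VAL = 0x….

[0] flags=0000 → (cmp)
[1] flags=0000 VS?F → skip
[2] flags=0000 HI?F → skip
[3] flags=0000 VS?F → skip
[4] flags=1010 → (cmp)
[5] flags=1010 CS?T → r2=0xa9
[6] flags=1010 CS?T → r1=0x79
[7] flags=0011 → (cmp)
[8] flags=0011 GE?F → skip
[9] flags=0011 LS?F → skip

VAL = 0x8e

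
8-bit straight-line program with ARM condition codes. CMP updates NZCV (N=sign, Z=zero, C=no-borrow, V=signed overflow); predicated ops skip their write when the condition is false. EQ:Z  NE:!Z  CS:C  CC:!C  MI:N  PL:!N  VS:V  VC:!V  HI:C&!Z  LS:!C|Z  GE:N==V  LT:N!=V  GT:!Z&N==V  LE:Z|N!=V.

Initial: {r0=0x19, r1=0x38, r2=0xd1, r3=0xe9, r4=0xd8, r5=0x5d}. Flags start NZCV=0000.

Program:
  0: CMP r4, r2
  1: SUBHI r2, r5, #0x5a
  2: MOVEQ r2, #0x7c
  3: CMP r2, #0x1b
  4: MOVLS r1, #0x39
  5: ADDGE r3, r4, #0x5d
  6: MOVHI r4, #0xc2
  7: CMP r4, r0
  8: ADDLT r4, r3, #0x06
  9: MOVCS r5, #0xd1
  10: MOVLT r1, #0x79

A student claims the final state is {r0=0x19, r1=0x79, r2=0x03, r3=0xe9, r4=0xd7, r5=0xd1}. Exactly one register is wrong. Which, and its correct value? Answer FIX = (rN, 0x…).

[0] flags=0010 → (cmp)
[1] flags=0010 HI?T → r2=0x03
[2] flags=0010 EQ?F → skip
[3] flags=1000 → (cmp)
[4] flags=1000 LS?T → r1=0x39
[5] flags=1000 GE?F → skip
[6] flags=1000 HI?F → skip
[7] flags=1010 → (cmp)
[8] flags=1010 LT?T → r4=0xef
[9] flags=1010 CS?T → r5=0xd1
[10] flags=1010 LT?T → r1=0x79

FIX = (r4, 0xef)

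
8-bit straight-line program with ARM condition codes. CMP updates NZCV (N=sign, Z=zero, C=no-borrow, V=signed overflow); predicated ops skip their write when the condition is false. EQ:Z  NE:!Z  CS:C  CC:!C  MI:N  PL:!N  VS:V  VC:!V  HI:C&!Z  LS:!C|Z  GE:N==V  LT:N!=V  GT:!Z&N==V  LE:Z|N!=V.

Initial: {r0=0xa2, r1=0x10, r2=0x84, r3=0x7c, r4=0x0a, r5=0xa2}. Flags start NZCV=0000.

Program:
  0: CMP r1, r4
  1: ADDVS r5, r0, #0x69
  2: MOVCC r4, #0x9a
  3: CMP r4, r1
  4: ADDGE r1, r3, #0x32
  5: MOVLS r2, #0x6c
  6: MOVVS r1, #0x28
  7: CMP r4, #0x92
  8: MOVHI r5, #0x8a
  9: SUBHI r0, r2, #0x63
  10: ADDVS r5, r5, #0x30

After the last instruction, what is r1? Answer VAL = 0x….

0: ✓ CMP  NZCV=0010
1: · ADDVS
2: · MOVCC
3: ✓ CMP  NZCV=1000
4: · ADDGE
5: ✓ MOVLS  r2←0x6c
6: · MOVVS
7: ✓ CMP  NZCV=0000
8: · MOVHI
9: · SUBHI
10: · ADDVS

VAL = 0x10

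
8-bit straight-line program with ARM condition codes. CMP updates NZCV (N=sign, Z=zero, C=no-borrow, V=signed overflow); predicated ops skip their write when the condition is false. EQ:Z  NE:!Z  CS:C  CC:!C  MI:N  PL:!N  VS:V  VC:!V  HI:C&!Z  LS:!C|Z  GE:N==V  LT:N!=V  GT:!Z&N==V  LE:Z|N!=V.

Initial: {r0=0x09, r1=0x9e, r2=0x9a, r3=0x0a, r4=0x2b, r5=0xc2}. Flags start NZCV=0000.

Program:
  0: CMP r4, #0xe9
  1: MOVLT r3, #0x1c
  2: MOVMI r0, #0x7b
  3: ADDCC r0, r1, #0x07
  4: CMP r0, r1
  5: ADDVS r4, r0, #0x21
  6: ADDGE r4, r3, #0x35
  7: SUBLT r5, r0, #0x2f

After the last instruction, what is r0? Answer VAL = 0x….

VAL = 0xa5

0: ✓ CMP  NZCV=0000
1: · MOVLT
2: · MOVMI
3: ✓ ADDCC  r0←0xa5
4: ✓ CMP  NZCV=0010
5: · ADDVS
6: ✓ ADDGE  r4←0x3f
7: · SUBLT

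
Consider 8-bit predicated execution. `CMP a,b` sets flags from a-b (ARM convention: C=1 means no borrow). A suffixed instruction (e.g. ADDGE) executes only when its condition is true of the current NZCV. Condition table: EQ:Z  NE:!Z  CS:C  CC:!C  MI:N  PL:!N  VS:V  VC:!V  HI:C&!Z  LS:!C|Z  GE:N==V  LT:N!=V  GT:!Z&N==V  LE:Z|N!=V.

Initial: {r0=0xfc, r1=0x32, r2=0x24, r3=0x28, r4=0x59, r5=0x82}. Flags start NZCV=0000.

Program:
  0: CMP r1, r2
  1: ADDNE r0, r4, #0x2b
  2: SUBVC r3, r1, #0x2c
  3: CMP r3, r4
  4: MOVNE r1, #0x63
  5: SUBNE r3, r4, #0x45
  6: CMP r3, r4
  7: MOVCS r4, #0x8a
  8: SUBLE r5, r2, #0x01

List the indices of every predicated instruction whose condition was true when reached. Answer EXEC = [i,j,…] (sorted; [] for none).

0: ✓ CMP  NZCV=0010
1: ✓ ADDNE  r0←0x84
2: ✓ SUBVC  r3←0x06
3: ✓ CMP  NZCV=1000
4: ✓ MOVNE  r1←0x63
5: ✓ SUBNE  r3←0x14
6: ✓ CMP  NZCV=1000
7: · MOVCS
8: ✓ SUBLE  r5←0x23

EXEC = [1,2,4,5,8]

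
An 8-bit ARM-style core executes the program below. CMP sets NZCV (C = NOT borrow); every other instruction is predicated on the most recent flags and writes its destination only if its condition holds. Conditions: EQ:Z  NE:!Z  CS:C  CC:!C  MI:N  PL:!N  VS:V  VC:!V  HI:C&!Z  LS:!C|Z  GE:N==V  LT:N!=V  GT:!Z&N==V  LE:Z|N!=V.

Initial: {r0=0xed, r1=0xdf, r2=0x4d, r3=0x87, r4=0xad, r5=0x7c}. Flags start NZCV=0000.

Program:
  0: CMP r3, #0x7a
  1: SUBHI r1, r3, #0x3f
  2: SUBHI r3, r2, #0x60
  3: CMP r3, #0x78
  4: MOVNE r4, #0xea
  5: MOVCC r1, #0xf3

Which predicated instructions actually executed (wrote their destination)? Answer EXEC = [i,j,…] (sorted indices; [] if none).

0: ✓ CMP  NZCV=0011
1: ✓ SUBHI  r1←0x48
2: ✓ SUBHI  r3←0xed
3: ✓ CMP  NZCV=0011
4: ✓ MOVNE  r4←0xea
5: · MOVCC

EXEC = [1,2,4]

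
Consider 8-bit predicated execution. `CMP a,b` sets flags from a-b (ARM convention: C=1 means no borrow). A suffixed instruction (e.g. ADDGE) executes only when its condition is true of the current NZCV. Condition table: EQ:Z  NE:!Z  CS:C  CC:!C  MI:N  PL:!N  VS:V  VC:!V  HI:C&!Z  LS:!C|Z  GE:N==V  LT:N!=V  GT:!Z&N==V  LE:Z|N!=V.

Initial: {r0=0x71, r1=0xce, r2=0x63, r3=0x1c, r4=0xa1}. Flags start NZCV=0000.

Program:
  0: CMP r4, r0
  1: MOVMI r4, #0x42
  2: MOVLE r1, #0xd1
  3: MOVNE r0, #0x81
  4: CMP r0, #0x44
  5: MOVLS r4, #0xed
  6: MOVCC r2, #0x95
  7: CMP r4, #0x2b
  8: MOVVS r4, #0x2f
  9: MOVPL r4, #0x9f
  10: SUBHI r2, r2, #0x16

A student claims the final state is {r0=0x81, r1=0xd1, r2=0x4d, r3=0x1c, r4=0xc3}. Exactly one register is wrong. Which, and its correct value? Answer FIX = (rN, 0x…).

[0] flags=0011 → (cmp)
[1] flags=0011 MI?F → skip
[2] flags=0011 LE?T → r1=0xd1
[3] flags=0011 NE?T → r0=0x81
[4] flags=0011 → (cmp)
[5] flags=0011 LS?F → skip
[6] flags=0011 CC?F → skip
[7] flags=0011 → (cmp)
[8] flags=0011 VS?T → r4=0x2f
[9] flags=0011 PL?T → r4=0x9f
[10] flags=0011 HI?T → r2=0x4d

FIX = (r4, 0x9f)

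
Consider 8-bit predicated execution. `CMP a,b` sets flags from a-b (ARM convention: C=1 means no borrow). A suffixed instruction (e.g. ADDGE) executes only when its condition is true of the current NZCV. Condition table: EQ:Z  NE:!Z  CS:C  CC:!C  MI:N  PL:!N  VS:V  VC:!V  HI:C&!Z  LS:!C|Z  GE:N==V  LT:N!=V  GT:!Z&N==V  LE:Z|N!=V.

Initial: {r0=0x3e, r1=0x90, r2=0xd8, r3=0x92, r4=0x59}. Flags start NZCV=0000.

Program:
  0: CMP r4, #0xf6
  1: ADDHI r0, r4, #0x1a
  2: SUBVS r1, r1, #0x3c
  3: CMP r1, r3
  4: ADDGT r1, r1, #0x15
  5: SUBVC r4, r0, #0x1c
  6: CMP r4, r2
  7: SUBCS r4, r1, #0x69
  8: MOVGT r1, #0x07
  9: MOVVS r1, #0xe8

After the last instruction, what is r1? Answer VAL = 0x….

VAL = 0x07

[0] flags=0000 → (cmp)
[1] flags=0000 HI?F → skip
[2] flags=0000 VS?F → skip
[3] flags=1000 → (cmp)
[4] flags=1000 GT?F → skip
[5] flags=1000 VC?T → r4=0x22
[6] flags=0000 → (cmp)
[7] flags=0000 CS?F → skip
[8] flags=0000 GT?T → r1=0x07
[9] flags=0000 VS?F → skip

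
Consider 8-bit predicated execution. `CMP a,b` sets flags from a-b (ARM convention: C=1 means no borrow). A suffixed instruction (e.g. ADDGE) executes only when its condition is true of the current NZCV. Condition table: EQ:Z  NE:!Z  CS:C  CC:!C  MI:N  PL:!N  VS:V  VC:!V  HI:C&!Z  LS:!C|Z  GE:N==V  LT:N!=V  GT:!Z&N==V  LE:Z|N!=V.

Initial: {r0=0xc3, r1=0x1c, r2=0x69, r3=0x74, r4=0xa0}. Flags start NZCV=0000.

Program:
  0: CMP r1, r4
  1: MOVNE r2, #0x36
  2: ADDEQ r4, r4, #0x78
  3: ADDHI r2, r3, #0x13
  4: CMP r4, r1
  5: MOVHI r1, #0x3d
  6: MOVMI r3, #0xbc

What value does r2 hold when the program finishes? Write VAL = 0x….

0: ✓ CMP  NZCV=0000
1: ✓ MOVNE  r2←0x36
2: · ADDEQ
3: · ADDHI
4: ✓ CMP  NZCV=1010
5: ✓ MOVHI  r1←0x3d
6: ✓ MOVMI  r3←0xbc

VAL = 0x36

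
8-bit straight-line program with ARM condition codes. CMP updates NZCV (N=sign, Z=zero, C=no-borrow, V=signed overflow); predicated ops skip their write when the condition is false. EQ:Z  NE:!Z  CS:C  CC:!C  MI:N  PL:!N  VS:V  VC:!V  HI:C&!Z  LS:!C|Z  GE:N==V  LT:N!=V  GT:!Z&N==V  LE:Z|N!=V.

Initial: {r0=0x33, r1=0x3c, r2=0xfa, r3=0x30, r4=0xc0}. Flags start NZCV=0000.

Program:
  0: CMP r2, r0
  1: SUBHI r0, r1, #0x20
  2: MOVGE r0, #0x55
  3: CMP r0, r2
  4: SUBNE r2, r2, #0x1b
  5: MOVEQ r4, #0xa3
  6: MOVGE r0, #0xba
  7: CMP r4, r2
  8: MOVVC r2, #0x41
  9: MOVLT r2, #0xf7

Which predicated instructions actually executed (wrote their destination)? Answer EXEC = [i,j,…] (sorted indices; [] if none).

EXEC = [1,4,6,8,9]

[0] flags=1010 → (cmp)
[1] flags=1010 HI?T → r0=0x1c
[2] flags=1010 GE?F → skip
[3] flags=0000 → (cmp)
[4] flags=0000 NE?T → r2=0xdf
[5] flags=0000 EQ?F → skip
[6] flags=0000 GE?T → r0=0xba
[7] flags=1000 → (cmp)
[8] flags=1000 VC?T → r2=0x41
[9] flags=1000 LT?T → r2=0xf7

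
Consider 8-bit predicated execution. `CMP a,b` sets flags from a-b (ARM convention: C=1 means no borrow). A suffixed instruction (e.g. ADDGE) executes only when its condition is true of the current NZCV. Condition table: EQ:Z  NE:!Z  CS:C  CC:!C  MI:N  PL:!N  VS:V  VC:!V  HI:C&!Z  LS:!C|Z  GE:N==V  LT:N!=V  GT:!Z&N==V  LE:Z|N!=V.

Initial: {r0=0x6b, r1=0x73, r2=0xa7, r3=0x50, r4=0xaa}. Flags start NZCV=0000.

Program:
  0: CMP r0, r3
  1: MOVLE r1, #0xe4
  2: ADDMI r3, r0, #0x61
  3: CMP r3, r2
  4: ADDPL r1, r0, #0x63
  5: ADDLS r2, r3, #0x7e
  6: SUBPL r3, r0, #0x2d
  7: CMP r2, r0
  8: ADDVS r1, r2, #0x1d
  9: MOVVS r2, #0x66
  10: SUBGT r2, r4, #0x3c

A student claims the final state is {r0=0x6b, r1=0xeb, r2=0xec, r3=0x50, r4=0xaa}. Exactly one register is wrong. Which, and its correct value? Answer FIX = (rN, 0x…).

FIX = (r2, 0x66)

0: ✓ CMP  NZCV=0010
1: · MOVLE
2: · ADDMI
3: ✓ CMP  NZCV=1001
4: · ADDPL
5: ✓ ADDLS  r2←0xce
6: · SUBPL
7: ✓ CMP  NZCV=0011
8: ✓ ADDVS  r1←0xeb
9: ✓ MOVVS  r2←0x66
10: · SUBGT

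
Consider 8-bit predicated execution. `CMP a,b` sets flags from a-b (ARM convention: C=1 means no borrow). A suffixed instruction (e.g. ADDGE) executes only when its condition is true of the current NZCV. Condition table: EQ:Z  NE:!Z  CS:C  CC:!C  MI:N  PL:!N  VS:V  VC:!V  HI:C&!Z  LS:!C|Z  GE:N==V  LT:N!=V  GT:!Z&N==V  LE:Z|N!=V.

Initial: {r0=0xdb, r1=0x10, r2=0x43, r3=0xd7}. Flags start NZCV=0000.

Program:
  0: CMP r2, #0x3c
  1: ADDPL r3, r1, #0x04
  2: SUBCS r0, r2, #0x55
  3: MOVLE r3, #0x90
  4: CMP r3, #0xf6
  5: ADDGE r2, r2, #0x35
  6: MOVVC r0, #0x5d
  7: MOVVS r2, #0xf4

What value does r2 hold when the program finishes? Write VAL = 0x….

[0] flags=0010 → (cmp)
[1] flags=0010 PL?T → r3=0x14
[2] flags=0010 CS?T → r0=0xee
[3] flags=0010 LE?F → skip
[4] flags=0000 → (cmp)
[5] flags=0000 GE?T → r2=0x78
[6] flags=0000 VC?T → r0=0x5d
[7] flags=0000 VS?F → skip

VAL = 0x78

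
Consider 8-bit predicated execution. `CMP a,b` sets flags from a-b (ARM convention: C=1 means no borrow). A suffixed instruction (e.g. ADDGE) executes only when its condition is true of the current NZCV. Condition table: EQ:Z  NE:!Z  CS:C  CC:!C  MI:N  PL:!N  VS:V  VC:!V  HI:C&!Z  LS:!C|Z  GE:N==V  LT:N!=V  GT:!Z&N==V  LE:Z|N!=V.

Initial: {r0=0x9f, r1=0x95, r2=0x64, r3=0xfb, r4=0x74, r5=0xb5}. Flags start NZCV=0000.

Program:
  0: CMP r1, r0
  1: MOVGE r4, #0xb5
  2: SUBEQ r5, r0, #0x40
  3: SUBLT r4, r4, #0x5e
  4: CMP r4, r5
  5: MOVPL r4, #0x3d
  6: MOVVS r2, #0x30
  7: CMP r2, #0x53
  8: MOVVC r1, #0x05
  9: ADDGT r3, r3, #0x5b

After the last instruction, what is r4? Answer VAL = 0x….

VAL = 0x3d

[0] flags=1000 → (cmp)
[1] flags=1000 GE?F → skip
[2] flags=1000 EQ?F → skip
[3] flags=1000 LT?T → r4=0x16
[4] flags=0000 → (cmp)
[5] flags=0000 PL?T → r4=0x3d
[6] flags=0000 VS?F → skip
[7] flags=0010 → (cmp)
[8] flags=0010 VC?T → r1=0x05
[9] flags=0010 GT?T → r3=0x56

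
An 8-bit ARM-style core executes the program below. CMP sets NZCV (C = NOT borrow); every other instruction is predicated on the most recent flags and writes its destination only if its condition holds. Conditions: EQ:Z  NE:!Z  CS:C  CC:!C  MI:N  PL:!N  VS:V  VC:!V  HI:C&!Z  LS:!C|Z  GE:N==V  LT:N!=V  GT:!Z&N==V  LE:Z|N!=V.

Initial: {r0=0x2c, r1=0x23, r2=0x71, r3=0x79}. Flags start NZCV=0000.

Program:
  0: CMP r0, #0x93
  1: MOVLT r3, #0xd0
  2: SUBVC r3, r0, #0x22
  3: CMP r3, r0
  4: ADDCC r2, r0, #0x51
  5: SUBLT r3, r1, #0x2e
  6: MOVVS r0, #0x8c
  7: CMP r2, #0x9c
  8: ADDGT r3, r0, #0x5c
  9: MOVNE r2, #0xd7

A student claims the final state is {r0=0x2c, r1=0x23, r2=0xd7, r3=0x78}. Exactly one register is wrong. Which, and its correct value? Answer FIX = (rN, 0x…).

FIX = (r3, 0x88)

0: ✓ CMP  NZCV=1001
1: · MOVLT
2: · SUBVC
3: ✓ CMP  NZCV=0010
4: · ADDCC
5: · SUBLT
6: · MOVVS
7: ✓ CMP  NZCV=1001
8: ✓ ADDGT  r3←0x88
9: ✓ MOVNE  r2←0xd7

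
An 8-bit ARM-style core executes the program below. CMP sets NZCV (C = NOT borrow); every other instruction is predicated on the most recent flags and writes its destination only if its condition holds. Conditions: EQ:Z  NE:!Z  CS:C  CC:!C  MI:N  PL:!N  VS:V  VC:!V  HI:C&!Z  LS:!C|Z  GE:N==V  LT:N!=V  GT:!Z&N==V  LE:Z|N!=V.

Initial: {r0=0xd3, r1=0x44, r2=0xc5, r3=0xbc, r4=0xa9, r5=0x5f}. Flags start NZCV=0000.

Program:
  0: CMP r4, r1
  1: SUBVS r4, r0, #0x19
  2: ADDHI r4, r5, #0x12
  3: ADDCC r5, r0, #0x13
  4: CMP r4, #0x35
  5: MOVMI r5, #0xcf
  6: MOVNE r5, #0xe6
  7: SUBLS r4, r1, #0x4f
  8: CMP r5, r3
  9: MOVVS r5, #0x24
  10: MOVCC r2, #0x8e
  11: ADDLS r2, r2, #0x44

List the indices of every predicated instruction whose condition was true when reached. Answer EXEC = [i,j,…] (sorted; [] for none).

EXEC = [1,2,6]

0: ✓ CMP  NZCV=0011
1: ✓ SUBVS  r4←0xba
2: ✓ ADDHI  r4←0x71
3: · ADDCC
4: ✓ CMP  NZCV=0010
5: · MOVMI
6: ✓ MOVNE  r5←0xe6
7: · SUBLS
8: ✓ CMP  NZCV=0010
9: · MOVVS
10: · MOVCC
11: · ADDLS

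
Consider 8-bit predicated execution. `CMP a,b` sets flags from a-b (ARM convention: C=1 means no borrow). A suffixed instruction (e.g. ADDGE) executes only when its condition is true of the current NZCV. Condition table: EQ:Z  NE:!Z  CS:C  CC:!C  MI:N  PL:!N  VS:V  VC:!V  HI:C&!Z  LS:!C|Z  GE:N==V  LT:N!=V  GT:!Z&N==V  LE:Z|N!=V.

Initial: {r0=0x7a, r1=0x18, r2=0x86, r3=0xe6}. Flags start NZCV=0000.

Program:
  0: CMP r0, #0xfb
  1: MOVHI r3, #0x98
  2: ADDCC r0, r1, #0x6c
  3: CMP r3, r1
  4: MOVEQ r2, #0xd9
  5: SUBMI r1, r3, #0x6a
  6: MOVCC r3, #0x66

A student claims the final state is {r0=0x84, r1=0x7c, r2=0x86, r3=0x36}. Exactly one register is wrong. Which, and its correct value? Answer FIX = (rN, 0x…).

FIX = (r3, 0xe6)

0: ✓ CMP  NZCV=0000
1: · MOVHI
2: ✓ ADDCC  r0←0x84
3: ✓ CMP  NZCV=1010
4: · MOVEQ
5: ✓ SUBMI  r1←0x7c
6: · MOVCC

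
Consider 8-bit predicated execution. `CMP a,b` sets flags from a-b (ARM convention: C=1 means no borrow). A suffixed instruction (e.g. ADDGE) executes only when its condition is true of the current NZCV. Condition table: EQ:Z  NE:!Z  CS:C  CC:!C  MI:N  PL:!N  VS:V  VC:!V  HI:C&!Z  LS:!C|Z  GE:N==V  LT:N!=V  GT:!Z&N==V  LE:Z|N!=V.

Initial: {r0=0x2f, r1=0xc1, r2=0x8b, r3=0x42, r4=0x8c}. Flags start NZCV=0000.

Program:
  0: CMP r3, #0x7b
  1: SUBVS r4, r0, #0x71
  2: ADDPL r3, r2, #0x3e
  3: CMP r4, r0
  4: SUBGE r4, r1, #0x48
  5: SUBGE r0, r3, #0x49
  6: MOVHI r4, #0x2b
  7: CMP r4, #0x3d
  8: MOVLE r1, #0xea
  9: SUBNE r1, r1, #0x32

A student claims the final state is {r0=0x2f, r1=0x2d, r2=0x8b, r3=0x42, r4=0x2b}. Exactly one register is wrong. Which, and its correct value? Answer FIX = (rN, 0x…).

0: ✓ CMP  NZCV=1000
1: · SUBVS
2: · ADDPL
3: ✓ CMP  NZCV=0011
4: · SUBGE
5: · SUBGE
6: ✓ MOVHI  r4←0x2b
7: ✓ CMP  NZCV=1000
8: ✓ MOVLE  r1←0xea
9: ✓ SUBNE  r1←0xb8

FIX = (r1, 0xb8)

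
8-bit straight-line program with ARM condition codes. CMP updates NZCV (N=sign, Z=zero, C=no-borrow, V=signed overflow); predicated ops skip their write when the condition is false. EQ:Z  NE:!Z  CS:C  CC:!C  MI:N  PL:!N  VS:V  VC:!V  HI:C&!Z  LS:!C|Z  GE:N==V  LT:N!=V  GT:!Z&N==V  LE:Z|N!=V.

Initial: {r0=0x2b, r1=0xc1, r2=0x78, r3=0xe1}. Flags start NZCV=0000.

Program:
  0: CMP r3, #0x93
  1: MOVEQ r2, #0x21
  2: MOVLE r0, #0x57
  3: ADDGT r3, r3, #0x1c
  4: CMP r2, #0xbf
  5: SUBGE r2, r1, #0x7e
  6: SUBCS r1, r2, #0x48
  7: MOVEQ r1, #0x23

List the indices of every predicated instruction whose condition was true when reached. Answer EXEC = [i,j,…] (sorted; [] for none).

0: ✓ CMP  NZCV=0010
1: · MOVEQ
2: · MOVLE
3: ✓ ADDGT  r3←0xfd
4: ✓ CMP  NZCV=1001
5: ✓ SUBGE  r2←0x43
6: · SUBCS
7: · MOVEQ

EXEC = [3,5]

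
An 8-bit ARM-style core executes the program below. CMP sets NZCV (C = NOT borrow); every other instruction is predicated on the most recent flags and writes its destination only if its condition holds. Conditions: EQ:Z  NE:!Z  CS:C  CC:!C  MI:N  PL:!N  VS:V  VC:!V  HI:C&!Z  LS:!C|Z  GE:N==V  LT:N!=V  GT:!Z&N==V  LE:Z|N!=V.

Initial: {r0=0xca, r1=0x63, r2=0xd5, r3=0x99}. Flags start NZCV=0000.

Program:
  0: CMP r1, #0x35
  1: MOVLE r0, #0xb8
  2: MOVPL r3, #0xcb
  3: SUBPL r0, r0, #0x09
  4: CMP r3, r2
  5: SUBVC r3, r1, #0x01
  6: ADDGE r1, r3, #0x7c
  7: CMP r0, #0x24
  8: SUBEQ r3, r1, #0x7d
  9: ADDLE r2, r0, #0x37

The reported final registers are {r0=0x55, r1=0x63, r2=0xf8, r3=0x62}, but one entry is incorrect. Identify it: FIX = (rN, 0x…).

0: ✓ CMP  NZCV=0010
1: · MOVLE
2: ✓ MOVPL  r3←0xcb
3: ✓ SUBPL  r0←0xc1
4: ✓ CMP  NZCV=1000
5: ✓ SUBVC  r3←0x62
6: · ADDGE
7: ✓ CMP  NZCV=1010
8: · SUBEQ
9: ✓ ADDLE  r2←0xf8

FIX = (r0, 0xc1)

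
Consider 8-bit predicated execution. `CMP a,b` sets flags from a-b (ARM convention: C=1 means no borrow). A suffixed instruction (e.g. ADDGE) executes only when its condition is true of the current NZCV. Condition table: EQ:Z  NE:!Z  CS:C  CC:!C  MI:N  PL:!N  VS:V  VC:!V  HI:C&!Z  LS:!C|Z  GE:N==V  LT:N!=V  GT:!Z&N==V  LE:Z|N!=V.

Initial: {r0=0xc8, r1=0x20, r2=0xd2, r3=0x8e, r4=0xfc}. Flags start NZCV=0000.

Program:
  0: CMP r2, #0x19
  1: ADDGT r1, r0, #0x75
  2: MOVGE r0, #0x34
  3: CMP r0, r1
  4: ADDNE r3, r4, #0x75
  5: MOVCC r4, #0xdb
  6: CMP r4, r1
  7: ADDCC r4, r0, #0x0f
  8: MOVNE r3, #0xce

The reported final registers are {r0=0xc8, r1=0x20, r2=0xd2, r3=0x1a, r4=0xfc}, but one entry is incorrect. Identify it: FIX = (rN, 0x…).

0: ✓ CMP  NZCV=1010
1: · ADDGT
2: · MOVGE
3: ✓ CMP  NZCV=1010
4: ✓ ADDNE  r3←0x71
5: · MOVCC
6: ✓ CMP  NZCV=1010
7: · ADDCC
8: ✓ MOVNE  r3←0xce

FIX = (r3, 0xce)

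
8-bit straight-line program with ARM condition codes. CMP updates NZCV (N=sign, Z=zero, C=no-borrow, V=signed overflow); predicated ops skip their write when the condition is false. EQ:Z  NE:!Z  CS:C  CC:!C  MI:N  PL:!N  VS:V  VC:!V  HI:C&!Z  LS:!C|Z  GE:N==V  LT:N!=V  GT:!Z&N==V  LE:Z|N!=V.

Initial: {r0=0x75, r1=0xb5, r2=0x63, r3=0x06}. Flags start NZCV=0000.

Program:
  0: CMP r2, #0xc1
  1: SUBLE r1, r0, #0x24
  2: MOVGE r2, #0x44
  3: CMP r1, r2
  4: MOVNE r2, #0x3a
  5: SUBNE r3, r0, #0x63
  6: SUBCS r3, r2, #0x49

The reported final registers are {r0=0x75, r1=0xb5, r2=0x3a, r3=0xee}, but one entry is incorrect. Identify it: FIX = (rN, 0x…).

[0] flags=1001 → (cmp)
[1] flags=1001 LE?F → skip
[2] flags=1001 GE?T → r2=0x44
[3] flags=0011 → (cmp)
[4] flags=0011 NE?T → r2=0x3a
[5] flags=0011 NE?T → r3=0x12
[6] flags=0011 CS?T → r3=0xf1

FIX = (r3, 0xf1)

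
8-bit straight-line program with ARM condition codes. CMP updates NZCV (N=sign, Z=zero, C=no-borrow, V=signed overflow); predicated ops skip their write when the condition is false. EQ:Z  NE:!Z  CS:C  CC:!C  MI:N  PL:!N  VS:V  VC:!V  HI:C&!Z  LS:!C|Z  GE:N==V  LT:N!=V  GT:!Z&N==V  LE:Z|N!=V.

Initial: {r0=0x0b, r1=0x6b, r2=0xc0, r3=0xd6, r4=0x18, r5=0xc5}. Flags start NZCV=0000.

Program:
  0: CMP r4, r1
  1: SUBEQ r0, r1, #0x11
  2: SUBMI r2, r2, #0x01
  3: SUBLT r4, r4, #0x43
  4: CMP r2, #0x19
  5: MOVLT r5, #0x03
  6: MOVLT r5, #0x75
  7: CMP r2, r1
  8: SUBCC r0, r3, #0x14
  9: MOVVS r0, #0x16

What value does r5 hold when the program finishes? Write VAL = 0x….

VAL = 0x75

0: ✓ CMP  NZCV=1000
1: · SUBEQ
2: ✓ SUBMI  r2←0xbf
3: ✓ SUBLT  r4←0xd5
4: ✓ CMP  NZCV=1010
5: ✓ MOVLT  r5←0x03
6: ✓ MOVLT  r5←0x75
7: ✓ CMP  NZCV=0011
8: · SUBCC
9: ✓ MOVVS  r0←0x16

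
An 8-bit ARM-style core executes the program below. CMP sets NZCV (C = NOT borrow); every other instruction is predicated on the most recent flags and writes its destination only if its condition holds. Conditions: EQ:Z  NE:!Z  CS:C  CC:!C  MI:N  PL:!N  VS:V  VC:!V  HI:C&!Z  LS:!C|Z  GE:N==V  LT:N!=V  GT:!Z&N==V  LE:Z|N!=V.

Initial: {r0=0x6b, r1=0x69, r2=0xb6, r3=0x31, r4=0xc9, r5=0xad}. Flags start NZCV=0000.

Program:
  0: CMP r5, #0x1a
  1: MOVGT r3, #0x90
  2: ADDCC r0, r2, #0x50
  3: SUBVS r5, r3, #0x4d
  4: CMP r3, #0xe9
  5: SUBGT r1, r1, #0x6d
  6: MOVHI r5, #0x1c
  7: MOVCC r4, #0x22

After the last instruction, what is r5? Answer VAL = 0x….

0: ✓ CMP  NZCV=1010
1: · MOVGT
2: · ADDCC
3: · SUBVS
4: ✓ CMP  NZCV=0000
5: ✓ SUBGT  r1←0xfc
6: · MOVHI
7: ✓ MOVCC  r4←0x22

VAL = 0xad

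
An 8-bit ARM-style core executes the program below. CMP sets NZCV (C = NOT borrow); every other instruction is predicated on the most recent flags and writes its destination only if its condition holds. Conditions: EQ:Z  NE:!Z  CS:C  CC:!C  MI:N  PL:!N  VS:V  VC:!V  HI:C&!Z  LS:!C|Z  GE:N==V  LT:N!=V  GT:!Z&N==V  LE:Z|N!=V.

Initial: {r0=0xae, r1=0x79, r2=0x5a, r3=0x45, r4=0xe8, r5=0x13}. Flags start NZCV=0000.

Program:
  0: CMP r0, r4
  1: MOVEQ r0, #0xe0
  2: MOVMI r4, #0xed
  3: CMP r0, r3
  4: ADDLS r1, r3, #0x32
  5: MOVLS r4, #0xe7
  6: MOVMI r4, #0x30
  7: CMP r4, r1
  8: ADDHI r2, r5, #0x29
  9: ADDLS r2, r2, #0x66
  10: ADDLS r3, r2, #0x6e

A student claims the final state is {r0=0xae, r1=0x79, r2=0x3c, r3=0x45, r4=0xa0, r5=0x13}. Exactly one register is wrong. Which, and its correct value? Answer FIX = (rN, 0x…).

[0] flags=1000 → (cmp)
[1] flags=1000 EQ?F → skip
[2] flags=1000 MI?T → r4=0xed
[3] flags=0011 → (cmp)
[4] flags=0011 LS?F → skip
[5] flags=0011 LS?F → skip
[6] flags=0011 MI?F → skip
[7] flags=0011 → (cmp)
[8] flags=0011 HI?T → r2=0x3c
[9] flags=0011 LS?F → skip
[10] flags=0011 LS?F → skip

FIX = (r4, 0xed)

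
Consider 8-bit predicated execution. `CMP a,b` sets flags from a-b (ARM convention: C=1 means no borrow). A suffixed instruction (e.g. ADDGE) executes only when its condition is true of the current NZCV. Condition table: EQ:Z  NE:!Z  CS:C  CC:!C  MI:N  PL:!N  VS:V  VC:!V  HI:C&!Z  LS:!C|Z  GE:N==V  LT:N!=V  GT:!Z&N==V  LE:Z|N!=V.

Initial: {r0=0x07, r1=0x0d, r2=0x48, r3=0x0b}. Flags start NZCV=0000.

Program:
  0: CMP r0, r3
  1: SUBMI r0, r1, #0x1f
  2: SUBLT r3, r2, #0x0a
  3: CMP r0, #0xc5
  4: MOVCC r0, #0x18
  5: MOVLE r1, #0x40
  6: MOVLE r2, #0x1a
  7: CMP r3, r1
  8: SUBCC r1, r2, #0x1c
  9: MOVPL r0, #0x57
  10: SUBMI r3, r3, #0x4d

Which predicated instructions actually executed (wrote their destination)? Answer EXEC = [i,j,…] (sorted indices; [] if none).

EXEC = [1,2,9]

[0] flags=1000 → (cmp)
[1] flags=1000 MI?T → r0=0xee
[2] flags=1000 LT?T → r3=0x3e
[3] flags=0010 → (cmp)
[4] flags=0010 CC?F → skip
[5] flags=0010 LE?F → skip
[6] flags=0010 LE?F → skip
[7] flags=0010 → (cmp)
[8] flags=0010 CC?F → skip
[9] flags=0010 PL?T → r0=0x57
[10] flags=0010 MI?F → skip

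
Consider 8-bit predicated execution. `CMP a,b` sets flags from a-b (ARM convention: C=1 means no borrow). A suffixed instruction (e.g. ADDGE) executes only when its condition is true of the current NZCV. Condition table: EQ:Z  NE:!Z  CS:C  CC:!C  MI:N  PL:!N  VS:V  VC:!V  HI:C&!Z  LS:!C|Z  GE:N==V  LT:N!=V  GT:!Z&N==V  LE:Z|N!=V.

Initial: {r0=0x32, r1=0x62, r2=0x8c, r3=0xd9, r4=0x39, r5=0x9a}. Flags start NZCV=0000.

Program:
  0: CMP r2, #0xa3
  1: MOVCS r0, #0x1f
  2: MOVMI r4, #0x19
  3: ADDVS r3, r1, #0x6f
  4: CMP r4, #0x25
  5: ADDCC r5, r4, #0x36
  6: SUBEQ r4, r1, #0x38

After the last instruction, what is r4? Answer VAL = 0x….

[0] flags=1000 → (cmp)
[1] flags=1000 CS?F → skip
[2] flags=1000 MI?T → r4=0x19
[3] flags=1000 VS?F → skip
[4] flags=1000 → (cmp)
[5] flags=1000 CC?T → r5=0x4f
[6] flags=1000 EQ?F → skip

VAL = 0x19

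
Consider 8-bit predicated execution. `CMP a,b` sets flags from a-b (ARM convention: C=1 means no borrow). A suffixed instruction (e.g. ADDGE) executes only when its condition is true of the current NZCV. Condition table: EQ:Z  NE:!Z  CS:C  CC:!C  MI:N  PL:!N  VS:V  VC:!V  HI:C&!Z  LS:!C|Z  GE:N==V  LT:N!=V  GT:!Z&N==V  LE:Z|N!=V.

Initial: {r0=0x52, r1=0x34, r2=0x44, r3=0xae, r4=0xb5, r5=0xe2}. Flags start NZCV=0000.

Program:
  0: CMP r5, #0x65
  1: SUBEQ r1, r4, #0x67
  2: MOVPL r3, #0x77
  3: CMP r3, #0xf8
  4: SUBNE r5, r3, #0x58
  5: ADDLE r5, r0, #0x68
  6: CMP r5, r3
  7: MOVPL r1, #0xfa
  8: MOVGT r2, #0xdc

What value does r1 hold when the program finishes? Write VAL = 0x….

VAL = 0x34

[0] flags=0011 → (cmp)
[1] flags=0011 EQ?F → skip
[2] flags=0011 PL?T → r3=0x77
[3] flags=0000 → (cmp)
[4] flags=0000 NE?T → r5=0x1f
[5] flags=0000 LE?F → skip
[6] flags=1000 → (cmp)
[7] flags=1000 PL?F → skip
[8] flags=1000 GT?F → skip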